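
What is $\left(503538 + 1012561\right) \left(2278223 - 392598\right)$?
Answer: $2858794176875$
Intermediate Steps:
$\left(503538 + 1012561\right) \left(2278223 - 392598\right) = 1516099 \cdot 1885625 = 2858794176875$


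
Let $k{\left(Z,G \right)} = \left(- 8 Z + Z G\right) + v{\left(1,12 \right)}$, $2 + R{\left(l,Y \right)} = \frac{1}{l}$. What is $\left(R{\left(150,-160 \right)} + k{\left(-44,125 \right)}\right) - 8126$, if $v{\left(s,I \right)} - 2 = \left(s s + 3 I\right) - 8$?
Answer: $- \frac{1986749}{150} \approx -13245.0$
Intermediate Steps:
$R{\left(l,Y \right)} = -2 + \frac{1}{l}$
$v{\left(s,I \right)} = -6 + s^{2} + 3 I$ ($v{\left(s,I \right)} = 2 - \left(8 - 3 I - s s\right) = 2 - \left(8 - s^{2} - 3 I\right) = 2 + \left(-8 + s^{2} + 3 I\right) = -6 + s^{2} + 3 I$)
$k{\left(Z,G \right)} = 31 - 8 Z + G Z$ ($k{\left(Z,G \right)} = \left(- 8 Z + Z G\right) + \left(-6 + 1^{2} + 3 \cdot 12\right) = \left(- 8 Z + G Z\right) + \left(-6 + 1 + 36\right) = \left(- 8 Z + G Z\right) + 31 = 31 - 8 Z + G Z$)
$\left(R{\left(150,-160 \right)} + k{\left(-44,125 \right)}\right) - 8126 = \left(\left(-2 + \frac{1}{150}\right) + \left(31 - -352 + 125 \left(-44\right)\right)\right) - 8126 = \left(\left(-2 + \frac{1}{150}\right) + \left(31 + 352 - 5500\right)\right) - 8126 = \left(- \frac{299}{150} - 5117\right) - 8126 = - \frac{767849}{150} - 8126 = - \frac{1986749}{150}$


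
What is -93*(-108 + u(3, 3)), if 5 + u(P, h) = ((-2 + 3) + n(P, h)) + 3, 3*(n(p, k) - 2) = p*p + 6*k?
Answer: 9114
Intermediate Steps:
n(p, k) = 2 + 2*k + p**2/3 (n(p, k) = 2 + (p*p + 6*k)/3 = 2 + (p**2 + 6*k)/3 = 2 + (2*k + p**2/3) = 2 + 2*k + p**2/3)
u(P, h) = 1 + 2*h + P**2/3 (u(P, h) = -5 + (((-2 + 3) + (2 + 2*h + P**2/3)) + 3) = -5 + ((1 + (2 + 2*h + P**2/3)) + 3) = -5 + ((3 + 2*h + P**2/3) + 3) = -5 + (6 + 2*h + P**2/3) = 1 + 2*h + P**2/3)
-93*(-108 + u(3, 3)) = -93*(-108 + (1 + 2*3 + (1/3)*3**2)) = -93*(-108 + (1 + 6 + (1/3)*9)) = -93*(-108 + (1 + 6 + 3)) = -93*(-108 + 10) = -93*(-98) = 9114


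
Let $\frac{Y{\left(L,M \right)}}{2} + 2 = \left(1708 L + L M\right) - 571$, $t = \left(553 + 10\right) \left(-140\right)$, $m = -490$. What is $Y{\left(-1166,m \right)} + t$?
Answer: $-2920342$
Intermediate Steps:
$t = -78820$ ($t = 563 \left(-140\right) = -78820$)
$Y{\left(L,M \right)} = -1146 + 3416 L + 2 L M$ ($Y{\left(L,M \right)} = -4 + 2 \left(\left(1708 L + L M\right) - 571\right) = -4 + 2 \left(-571 + 1708 L + L M\right) = -4 + \left(-1142 + 3416 L + 2 L M\right) = -1146 + 3416 L + 2 L M$)
$Y{\left(-1166,m \right)} + t = \left(-1146 + 3416 \left(-1166\right) + 2 \left(-1166\right) \left(-490\right)\right) - 78820 = \left(-1146 - 3983056 + 1142680\right) - 78820 = -2841522 - 78820 = -2920342$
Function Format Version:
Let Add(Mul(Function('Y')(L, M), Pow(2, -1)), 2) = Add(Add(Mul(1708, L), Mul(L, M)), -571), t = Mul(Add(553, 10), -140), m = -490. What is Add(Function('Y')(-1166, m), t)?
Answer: -2920342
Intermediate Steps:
t = -78820 (t = Mul(563, -140) = -78820)
Function('Y')(L, M) = Add(-1146, Mul(3416, L), Mul(2, L, M)) (Function('Y')(L, M) = Add(-4, Mul(2, Add(Add(Mul(1708, L), Mul(L, M)), -571))) = Add(-4, Mul(2, Add(-571, Mul(1708, L), Mul(L, M)))) = Add(-4, Add(-1142, Mul(3416, L), Mul(2, L, M))) = Add(-1146, Mul(3416, L), Mul(2, L, M)))
Add(Function('Y')(-1166, m), t) = Add(Add(-1146, Mul(3416, -1166), Mul(2, -1166, -490)), -78820) = Add(Add(-1146, -3983056, 1142680), -78820) = Add(-2841522, -78820) = -2920342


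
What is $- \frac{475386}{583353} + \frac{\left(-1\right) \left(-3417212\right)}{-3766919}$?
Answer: $- \frac{1261393809190}{732481166469} \approx -1.7221$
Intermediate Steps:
$- \frac{475386}{583353} + \frac{\left(-1\right) \left(-3417212\right)}{-3766919} = \left(-475386\right) \frac{1}{583353} + 3417212 \left(- \frac{1}{3766919}\right) = - \frac{158462}{194451} - \frac{3417212}{3766919} = - \frac{1261393809190}{732481166469}$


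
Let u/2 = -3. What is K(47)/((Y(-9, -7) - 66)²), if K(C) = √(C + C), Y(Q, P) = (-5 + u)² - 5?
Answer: √94/2500 ≈ 0.0038781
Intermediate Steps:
u = -6 (u = 2*(-3) = -6)
Y(Q, P) = 116 (Y(Q, P) = (-5 - 6)² - 5 = (-11)² - 5 = 121 - 5 = 116)
K(C) = √2*√C (K(C) = √(2*C) = √2*√C)
K(47)/((Y(-9, -7) - 66)²) = (√2*√47)/((116 - 66)²) = √94/(50²) = √94/2500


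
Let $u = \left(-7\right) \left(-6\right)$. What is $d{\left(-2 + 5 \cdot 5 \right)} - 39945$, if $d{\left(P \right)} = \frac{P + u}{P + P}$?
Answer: $- \frac{1837405}{46} \approx -39944.0$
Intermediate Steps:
$u = 42$
$d{\left(P \right)} = \frac{42 + P}{2 P}$ ($d{\left(P \right)} = \frac{P + 42}{P + P} = \frac{42 + P}{2 P}$)
$d{\left(-2 + 5 \cdot 5 \right)} - 39945 = \frac{42 + \left(-2 + 5 \cdot 5\right)}{2 \left(-2 + 5 \cdot 5\right)} - 39945 = \frac{42 + \left(-2 + 25\right)}{2 \left(-2 + 25\right)} - 39945 = \frac{42 + 23}{2 \cdot 23} - 39945 = \frac{1}{2} \cdot \frac{1}{23} \cdot 65 - 39945 = \frac{65}{46} - 39945 = - \frac{1837405}{46}$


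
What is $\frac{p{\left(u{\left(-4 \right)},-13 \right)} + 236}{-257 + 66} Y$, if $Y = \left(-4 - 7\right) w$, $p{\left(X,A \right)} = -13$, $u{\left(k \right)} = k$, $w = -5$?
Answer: $- \frac{12265}{191} \approx -64.215$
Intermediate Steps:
$Y = 55$ ($Y = \left(-4 - 7\right) \left(-5\right) = \left(-11\right) \left(-5\right) = 55$)
$\frac{p{\left(u{\left(-4 \right)},-13 \right)} + 236}{-257 + 66} Y = \frac{-13 + 236}{-257 + 66} \cdot 55 = \frac{223}{-191} \cdot 55 = 223 \left(- \frac{1}{191}\right) 55 = \left(- \frac{223}{191}\right) 55 = - \frac{12265}{191}$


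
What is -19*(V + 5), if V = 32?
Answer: -703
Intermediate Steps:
-19*(V + 5) = -19*(32 + 5) = -19*37 = -703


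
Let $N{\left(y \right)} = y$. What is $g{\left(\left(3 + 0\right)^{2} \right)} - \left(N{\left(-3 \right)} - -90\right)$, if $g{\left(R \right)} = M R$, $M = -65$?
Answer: $-672$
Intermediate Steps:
$g{\left(R \right)} = - 65 R$
$g{\left(\left(3 + 0\right)^{2} \right)} - \left(N{\left(-3 \right)} - -90\right) = - 65 \left(3 + 0\right)^{2} - \left(-3 - -90\right) = - 65 \cdot 3^{2} - \left(-3 + 90\right) = \left(-65\right) 9 - 87 = -585 - 87 = -672$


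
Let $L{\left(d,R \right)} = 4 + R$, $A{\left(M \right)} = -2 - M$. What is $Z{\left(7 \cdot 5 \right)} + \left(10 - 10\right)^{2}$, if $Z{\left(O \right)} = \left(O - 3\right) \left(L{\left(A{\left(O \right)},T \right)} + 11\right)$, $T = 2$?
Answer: $544$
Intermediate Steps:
$Z{\left(O \right)} = -51 + 17 O$ ($Z{\left(O \right)} = \left(O - 3\right) \left(\left(4 + 2\right) + 11\right) = \left(-3 + O\right) \left(6 + 11\right) = \left(-3 + O\right) 17 = -51 + 17 O$)
$Z{\left(7 \cdot 5 \right)} + \left(10 - 10\right)^{2} = \left(-51 + 17 \cdot 7 \cdot 5\right) + \left(10 - 10\right)^{2} = \left(-51 + 17 \cdot 35\right) + 0^{2} = \left(-51 + 595\right) + 0 = 544 + 0 = 544$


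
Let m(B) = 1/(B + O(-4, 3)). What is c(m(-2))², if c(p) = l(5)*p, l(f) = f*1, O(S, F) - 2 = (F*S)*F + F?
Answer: 25/1089 ≈ 0.022957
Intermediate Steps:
O(S, F) = 2 + F + S*F² (O(S, F) = 2 + ((F*S)*F + F) = 2 + (S*F² + F) = 2 + (F + S*F²) = 2 + F + S*F²)
l(f) = f
m(B) = 1/(-31 + B) (m(B) = 1/(B + (2 + 3 - 4*3²)) = 1/(B + (2 + 3 - 4*9)) = 1/(B + (2 + 3 - 36)) = 1/(B - 31) = 1/(-31 + B))
c(p) = 5*p
c(m(-2))² = (5/(-31 - 2))² = (5/(-33))² = (5*(-1/33))² = (-5/33)² = 25/1089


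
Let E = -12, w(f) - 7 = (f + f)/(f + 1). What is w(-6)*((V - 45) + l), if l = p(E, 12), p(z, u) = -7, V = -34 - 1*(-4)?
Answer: -3854/5 ≈ -770.80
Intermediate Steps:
w(f) = 7 + 2*f/(1 + f) (w(f) = 7 + (f + f)/(f + 1) = 7 + (2*f)/(1 + f) = 7 + 2*f/(1 + f))
V = -30 (V = -34 + 4 = -30)
l = -7
w(-6)*((V - 45) + l) = ((7 + 9*(-6))/(1 - 6))*((-30 - 45) - 7) = ((7 - 54)/(-5))*(-75 - 7) = -1/5*(-47)*(-82) = (47/5)*(-82) = -3854/5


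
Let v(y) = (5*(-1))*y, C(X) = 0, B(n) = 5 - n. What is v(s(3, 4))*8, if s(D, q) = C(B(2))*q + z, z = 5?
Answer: -200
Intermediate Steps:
s(D, q) = 5 (s(D, q) = 0*q + 5 = 0 + 5 = 5)
v(y) = -5*y
v(s(3, 4))*8 = -5*5*8 = -25*8 = -200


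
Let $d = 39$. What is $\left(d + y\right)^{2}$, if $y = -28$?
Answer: $121$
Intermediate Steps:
$\left(d + y\right)^{2} = \left(39 - 28\right)^{2} = 11^{2} = 121$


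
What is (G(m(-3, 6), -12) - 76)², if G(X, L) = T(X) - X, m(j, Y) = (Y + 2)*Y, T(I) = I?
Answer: 5776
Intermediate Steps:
m(j, Y) = Y*(2 + Y) (m(j, Y) = (2 + Y)*Y = Y*(2 + Y))
G(X, L) = 0 (G(X, L) = X - X = 0)
(G(m(-3, 6), -12) - 76)² = (0 - 76)² = (-76)² = 5776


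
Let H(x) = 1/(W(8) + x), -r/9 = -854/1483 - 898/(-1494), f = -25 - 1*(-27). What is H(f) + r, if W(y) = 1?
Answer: 39302/369267 ≈ 0.10643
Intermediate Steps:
f = 2 (f = -25 + 27 = 2)
r = -27929/123089 (r = -9*(-854/1483 - 898/(-1494)) = -9*(-854*1/1483 - 898*(-1/1494)) = -9*(-854/1483 + 449/747) = -9*27929/1107801 = -27929/123089 ≈ -0.22690)
H(x) = 1/(1 + x)
H(f) + r = 1/(1 + 2) - 27929/123089 = 1/3 - 27929/123089 = ⅓ - 27929/123089 = 39302/369267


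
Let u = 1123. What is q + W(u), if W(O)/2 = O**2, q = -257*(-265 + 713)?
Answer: 2407122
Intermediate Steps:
q = -115136 (q = -257*448 = -115136)
W(O) = 2*O**2
q + W(u) = -115136 + 2*1123**2 = -115136 + 2*1261129 = -115136 + 2522258 = 2407122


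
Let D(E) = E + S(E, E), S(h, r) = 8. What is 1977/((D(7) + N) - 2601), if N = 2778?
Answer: 659/64 ≈ 10.297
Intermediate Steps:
D(E) = 8 + E (D(E) = E + 8 = 8 + E)
1977/((D(7) + N) - 2601) = 1977/(((8 + 7) + 2778) - 2601) = 1977/((15 + 2778) - 2601) = 1977/(2793 - 2601) = 1977/192 = 1977*(1/192) = 659/64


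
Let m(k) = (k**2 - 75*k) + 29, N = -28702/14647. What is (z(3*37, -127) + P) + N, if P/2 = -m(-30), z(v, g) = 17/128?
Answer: -11923504985/1874816 ≈ -6359.8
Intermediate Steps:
z(v, g) = 17/128 (z(v, g) = 17*(1/128) = 17/128)
N = -28702/14647 (N = -28702*1/14647 = -28702/14647 ≈ -1.9596)
m(k) = 29 + k**2 - 75*k
P = -6358 (P = 2*(-(29 + (-30)**2 - 75*(-30))) = 2*(-(29 + 900 + 2250)) = 2*(-1*3179) = 2*(-3179) = -6358)
(z(3*37, -127) + P) + N = (17/128 - 6358) - 28702/14647 = -813807/128 - 28702/14647 = -11923504985/1874816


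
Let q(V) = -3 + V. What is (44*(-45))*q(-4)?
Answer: 13860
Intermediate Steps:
(44*(-45))*q(-4) = (44*(-45))*(-3 - 4) = -1980*(-7) = 13860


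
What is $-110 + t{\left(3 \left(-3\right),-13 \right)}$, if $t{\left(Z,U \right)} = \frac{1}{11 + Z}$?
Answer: $- \frac{219}{2} \approx -109.5$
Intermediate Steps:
$-110 + t{\left(3 \left(-3\right),-13 \right)} = -110 + \frac{1}{11 + 3 \left(-3\right)} = -110 + \frac{1}{11 - 9} = -110 + \frac{1}{2} = - \frac{219}{2}$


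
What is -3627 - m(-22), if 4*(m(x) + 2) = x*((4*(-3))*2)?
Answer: -3757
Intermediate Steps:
m(x) = -2 - 6*x (m(x) = -2 + (x*((4*(-3))*2))/4 = -2 + (x*(-12*2))/4 = -2 + (x*(-24))/4 = -2 + (-24*x)/4 = -2 - 6*x)
-3627 - m(-22) = -3627 - (-2 - 6*(-22)) = -3627 - (-2 + 132) = -3627 - 1*130 = -3627 - 130 = -3757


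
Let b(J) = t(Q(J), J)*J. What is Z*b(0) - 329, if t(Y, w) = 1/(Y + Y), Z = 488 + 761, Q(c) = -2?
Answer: -329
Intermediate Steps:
Z = 1249
t(Y, w) = 1/(2*Y)
b(J) = -J/4 (b(J) = ((½)/(-2))*J = ((½)*(-½))*J = -J/4)
Z*b(0) - 329 = 1249*(-¼*0) - 329 = 1249*0 - 329 = 0 - 329 = -329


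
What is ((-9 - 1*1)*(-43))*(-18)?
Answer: -7740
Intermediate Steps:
((-9 - 1*1)*(-43))*(-18) = ((-9 - 1)*(-43))*(-18) = -10*(-43)*(-18) = 430*(-18) = -7740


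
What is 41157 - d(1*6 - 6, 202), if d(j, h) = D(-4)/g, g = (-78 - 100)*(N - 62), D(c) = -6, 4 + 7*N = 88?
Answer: 183148653/4450 ≈ 41157.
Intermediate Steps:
N = 12 (N = -4/7 + (⅐)*88 = -4/7 + 88/7 = 12)
g = 8900 (g = (-78 - 100)*(12 - 62) = -178*(-50) = 8900)
d(j, h) = -3/4450 (d(j, h) = -6/8900 = -6*1/8900 = -3/4450)
41157 - d(1*6 - 6, 202) = 41157 - 1*(-3/4450) = 41157 + 3/4450 = 183148653/4450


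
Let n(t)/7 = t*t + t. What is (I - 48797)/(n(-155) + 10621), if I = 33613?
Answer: -15184/177711 ≈ -0.085442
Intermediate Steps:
n(t) = 7*t + 7*t² (n(t) = 7*(t*t + t) = 7*(t² + t) = 7*(t + t²) = 7*t + 7*t²)
(I - 48797)/(n(-155) + 10621) = (33613 - 48797)/(7*(-155)*(1 - 155) + 10621) = -15184/(7*(-155)*(-154) + 10621) = -15184/(167090 + 10621) = -15184/177711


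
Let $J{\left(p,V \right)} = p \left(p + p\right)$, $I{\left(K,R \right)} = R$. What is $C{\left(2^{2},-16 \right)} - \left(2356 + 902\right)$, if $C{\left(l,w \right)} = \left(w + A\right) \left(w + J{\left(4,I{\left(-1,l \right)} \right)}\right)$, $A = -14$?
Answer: $-3738$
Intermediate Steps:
$J{\left(p,V \right)} = 2 p^{2}$ ($J{\left(p,V \right)} = p 2 p = 2 p^{2}$)
$C{\left(l,w \right)} = \left(-14 + w\right) \left(32 + w\right)$ ($C{\left(l,w \right)} = \left(w - 14\right) \left(w + 2 \cdot 4^{2}\right) = \left(-14 + w\right) \left(w + 2 \cdot 16\right) = \left(-14 + w\right) \left(w + 32\right) = \left(-14 + w\right) \left(32 + w\right)$)
$C{\left(2^{2},-16 \right)} - \left(2356 + 902\right) = \left(-448 + \left(-16\right)^{2} + 18 \left(-16\right)\right) - \left(2356 + 902\right) = \left(-448 + 256 - 288\right) - 3258 = -480 - 3258 = -3738$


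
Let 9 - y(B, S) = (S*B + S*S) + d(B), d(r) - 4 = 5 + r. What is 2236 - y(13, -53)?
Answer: 4369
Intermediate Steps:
d(r) = 9 + r (d(r) = 4 + (5 + r) = 9 + r)
y(B, S) = -B - S² - B*S (y(B, S) = 9 - ((S*B + S*S) + (9 + B)) = 9 - ((B*S + S²) + (9 + B)) = 9 - ((S² + B*S) + (9 + B)) = 9 - (9 + B + S² + B*S) = 9 + (-9 - B - S² - B*S) = -B - S² - B*S)
2236 - y(13, -53) = 2236 - (-1*13 - 1*(-53)² - 1*13*(-53)) = 2236 - (-13 - 1*2809 + 689) = 2236 - (-13 - 2809 + 689) = 2236 - 1*(-2133) = 2236 + 2133 = 4369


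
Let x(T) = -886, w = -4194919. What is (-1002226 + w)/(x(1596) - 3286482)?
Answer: 5197145/3287368 ≈ 1.5809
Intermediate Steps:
(-1002226 + w)/(x(1596) - 3286482) = (-1002226 - 4194919)/(-886 - 3286482) = -5197145/(-3287368) = -5197145*(-1/3287368) = 5197145/3287368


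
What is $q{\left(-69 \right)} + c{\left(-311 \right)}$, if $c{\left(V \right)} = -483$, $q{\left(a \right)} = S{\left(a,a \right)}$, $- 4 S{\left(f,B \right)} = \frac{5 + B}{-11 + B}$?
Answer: $- \frac{2416}{5} \approx -483.2$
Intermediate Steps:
$S{\left(f,B \right)} = - \frac{5 + B}{4 \left(-11 + B\right)}$ ($S{\left(f,B \right)} = - \frac{\left(5 + B\right) \frac{1}{-11 + B}}{4} = - \frac{\frac{1}{-11 + B} \left(5 + B\right)}{4} = - \frac{5 + B}{4 \left(-11 + B\right)}$)
$q{\left(a \right)} = \frac{-5 - a}{4 \left(-11 + a\right)}$
$q{\left(-69 \right)} + c{\left(-311 \right)} = \frac{-5 - -69}{4 \left(-11 - 69\right)} - 483 = \frac{-5 + 69}{4 \left(-80\right)} - 483 = \frac{1}{4} \left(- \frac{1}{80}\right) 64 - 483 = - \frac{1}{5} - 483 = - \frac{2416}{5}$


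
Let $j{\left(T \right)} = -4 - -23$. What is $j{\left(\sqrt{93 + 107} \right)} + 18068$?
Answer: $18087$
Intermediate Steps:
$j{\left(T \right)} = 19$ ($j{\left(T \right)} = -4 + 23 = 19$)
$j{\left(\sqrt{93 + 107} \right)} + 18068 = 19 + 18068 = 18087$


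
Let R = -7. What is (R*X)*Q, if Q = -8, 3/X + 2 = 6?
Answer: 42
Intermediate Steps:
X = ¾ (X = 3/(-2 + 6) = 3/4 = 3*(¼) = ¾ ≈ 0.75000)
(R*X)*Q = -7*¾*(-8) = -21/4*(-8) = 42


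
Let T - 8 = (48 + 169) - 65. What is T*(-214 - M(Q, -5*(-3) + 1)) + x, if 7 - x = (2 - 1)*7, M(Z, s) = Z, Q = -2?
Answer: -33920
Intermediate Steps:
T = 160 (T = 8 + ((48 + 169) - 65) = 8 + (217 - 65) = 8 + 152 = 160)
x = 0 (x = 7 - (2 - 1)*7 = 7 - 7 = 0)
T*(-214 - M(Q, -5*(-3) + 1)) + x = 160*(-214 - 1*(-2)) + 0 = 160*(-214 + 2) + 0 = 160*(-212) + 0 = -33920 + 0 = -33920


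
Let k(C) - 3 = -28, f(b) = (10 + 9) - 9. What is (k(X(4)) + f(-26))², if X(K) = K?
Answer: 225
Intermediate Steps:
f(b) = 10 (f(b) = 19 - 9 = 10)
k(C) = -25 (k(C) = 3 - 28 = -25)
(k(X(4)) + f(-26))² = (-25 + 10)² = (-15)² = 225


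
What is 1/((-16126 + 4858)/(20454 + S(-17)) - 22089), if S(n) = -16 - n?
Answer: -20455/451841763 ≈ -4.5270e-5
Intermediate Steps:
1/((-16126 + 4858)/(20454 + S(-17)) - 22089) = 1/((-16126 + 4858)/(20454 + (-16 - 1*(-17))) - 22089) = 1/(-11268/(20454 + (-16 + 17)) - 22089) = 1/(-11268/(20454 + 1) - 22089) = 1/(-11268/20455 - 22089) = 1/(-451841763/20455) = -20455/451841763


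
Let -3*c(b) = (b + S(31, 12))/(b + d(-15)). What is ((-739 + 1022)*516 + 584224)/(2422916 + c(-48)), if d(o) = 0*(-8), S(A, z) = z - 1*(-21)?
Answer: 35052096/116299963 ≈ 0.30139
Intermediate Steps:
S(A, z) = 21 + z (S(A, z) = z + 21 = 21 + z)
d(o) = 0
c(b) = -(33 + b)/(3*b) (c(b) = -(b + (21 + 12))/(3*(b + 0)) = -(b + 33)/(3*b) = -(33 + b)/(3*b))
((-739 + 1022)*516 + 584224)/(2422916 + c(-48)) = ((-739 + 1022)*516 + 584224)/(2422916 + (1/3)*(-33 - 1*(-48))/(-48)) = (283*516 + 584224)/(2422916 + (1/3)*(-1/48)*(-33 + 48)) = (146028 + 584224)/(2422916 + (1/3)*(-1/48)*15) = 730252/(2422916 - 5/48) = 730252/(116299963/48) = 730252*(48/116299963) = 35052096/116299963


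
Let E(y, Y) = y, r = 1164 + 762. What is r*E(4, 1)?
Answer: 7704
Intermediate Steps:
r = 1926
r*E(4, 1) = 1926*4 = 7704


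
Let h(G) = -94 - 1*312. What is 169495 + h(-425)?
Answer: 169089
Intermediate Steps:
h(G) = -406 (h(G) = -94 - 312 = -406)
169495 + h(-425) = 169495 - 406 = 169089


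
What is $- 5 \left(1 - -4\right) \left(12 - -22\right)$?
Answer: $-850$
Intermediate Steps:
$- 5 \left(1 - -4\right) \left(12 - -22\right) = - 5 \left(1 + 4\right) \left(12 + 22\right) = \left(-5\right) 5 \cdot 34 = \left(-25\right) 34 = -850$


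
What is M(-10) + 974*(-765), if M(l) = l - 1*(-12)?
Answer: -745108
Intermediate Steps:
M(l) = 12 + l (M(l) = l + 12 = 12 + l)
M(-10) + 974*(-765) = (12 - 10) + 974*(-765) = 2 - 745110 = -745108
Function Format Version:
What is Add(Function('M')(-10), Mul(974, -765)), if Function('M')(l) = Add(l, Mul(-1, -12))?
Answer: -745108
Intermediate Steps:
Function('M')(l) = Add(12, l) (Function('M')(l) = Add(l, 12) = Add(12, l))
Add(Function('M')(-10), Mul(974, -765)) = Add(Add(12, -10), Mul(974, -765)) = Add(2, -745110) = -745108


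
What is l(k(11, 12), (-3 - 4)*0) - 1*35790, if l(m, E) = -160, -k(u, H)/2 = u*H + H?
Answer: -35950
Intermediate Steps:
k(u, H) = -2*H - 2*H*u (k(u, H) = -2*(u*H + H) = -2*(H*u + H) = -2*(H + H*u) = -2*H - 2*H*u)
l(k(11, 12), (-3 - 4)*0) - 1*35790 = -160 - 1*35790 = -160 - 35790 = -35950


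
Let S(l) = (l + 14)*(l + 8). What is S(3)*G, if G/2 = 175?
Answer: 65450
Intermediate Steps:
G = 350 (G = 2*175 = 350)
S(l) = (8 + l)*(14 + l) (S(l) = (14 + l)*(8 + l) = (8 + l)*(14 + l))
S(3)*G = (112 + 3**2 + 22*3)*350 = (112 + 9 + 66)*350 = 187*350 = 65450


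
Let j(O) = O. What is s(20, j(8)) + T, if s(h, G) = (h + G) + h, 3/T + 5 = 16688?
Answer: 266929/5561 ≈ 48.000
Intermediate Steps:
T = 1/5561 (T = 3/(-5 + 16688) = 3/16683 = 3*(1/16683) = 1/5561 ≈ 0.00017982)
s(h, G) = G + 2*h (s(h, G) = (G + h) + h = G + 2*h)
s(20, j(8)) + T = (8 + 2*20) + 1/5561 = (8 + 40) + 1/5561 = 48 + 1/5561 = 266929/5561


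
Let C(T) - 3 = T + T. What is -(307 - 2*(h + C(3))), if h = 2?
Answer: -285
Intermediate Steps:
C(T) = 3 + 2*T (C(T) = 3 + (T + T) = 3 + 2*T)
-(307 - 2*(h + C(3))) = -(307 - 2*(2 + (3 + 2*3))) = -(307 - 2*(2 + (3 + 6))) = -(307 - 2*(2 + 9)) = -(307 - 2*11) = -(307 - 1*22) = -(307 - 22) = -1*285 = -285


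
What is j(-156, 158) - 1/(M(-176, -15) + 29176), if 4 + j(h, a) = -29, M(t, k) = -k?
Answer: -963304/29191 ≈ -33.000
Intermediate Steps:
j(h, a) = -33 (j(h, a) = -4 - 29 = -33)
j(-156, 158) - 1/(M(-176, -15) + 29176) = -33 - 1/(-1*(-15) + 29176) = -33 - 1/(15 + 29176) = -33 - 1/29191 = -963304/29191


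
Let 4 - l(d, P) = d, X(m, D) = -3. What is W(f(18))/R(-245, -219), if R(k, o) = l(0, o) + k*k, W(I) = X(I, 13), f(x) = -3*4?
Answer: -3/60029 ≈ -4.9976e-5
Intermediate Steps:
f(x) = -12
W(I) = -3
l(d, P) = 4 - d
R(k, o) = 4 + k² (R(k, o) = (4 - 1*0) + k*k = (4 + 0) + k² = 4 + k²)
W(f(18))/R(-245, -219) = -3/(4 + (-245)²) = -3/(4 + 60025) = -3/60029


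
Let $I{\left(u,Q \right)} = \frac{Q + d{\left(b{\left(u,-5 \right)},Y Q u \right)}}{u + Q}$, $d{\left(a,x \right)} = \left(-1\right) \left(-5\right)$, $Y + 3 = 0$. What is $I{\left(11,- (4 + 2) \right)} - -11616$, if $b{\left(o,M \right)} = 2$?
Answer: $\frac{58079}{5} \approx 11616.0$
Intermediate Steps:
$Y = -3$ ($Y = -3 + 0 = -3$)
$d{\left(a,x \right)} = 5$
$I{\left(u,Q \right)} = \frac{5 + Q}{Q + u}$ ($I{\left(u,Q \right)} = \frac{Q + 5}{u + Q} = \frac{5 + Q}{Q + u}$)
$I{\left(11,- (4 + 2) \right)} - -11616 = \frac{5 - \left(4 + 2\right)}{- (4 + 2) + 11} - -11616 = \frac{5 - 6}{\left(-1\right) 6 + 11} + 11616 = \frac{5 - 6}{-6 + 11} + 11616 = \frac{1}{5} \left(-1\right) + 11616 = - \frac{1}{5} + 11616 = \frac{58079}{5}$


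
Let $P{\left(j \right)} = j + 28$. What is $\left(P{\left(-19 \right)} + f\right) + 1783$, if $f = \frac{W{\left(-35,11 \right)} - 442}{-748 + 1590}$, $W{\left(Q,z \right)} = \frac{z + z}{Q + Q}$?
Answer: $\frac{52794759}{29470} \approx 1791.5$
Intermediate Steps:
$P{\left(j \right)} = 28 + j$
$W{\left(Q,z \right)} = \frac{z}{Q}$ ($W{\left(Q,z \right)} = \frac{2 z}{2 Q} = 2 z \frac{1}{2 Q} = \frac{z}{Q}$)
$f = - \frac{15481}{29470}$ ($f = \frac{\frac{11}{-35} - 442}{-748 + 1590} = \frac{11 \left(- \frac{1}{35}\right) - 442}{842} = \left(- \frac{11}{35} - 442\right) \frac{1}{842} = \left(- \frac{15481}{35}\right) \frac{1}{842} = - \frac{15481}{29470} \approx -0.52531$)
$\left(P{\left(-19 \right)} + f\right) + 1783 = \left(\left(28 - 19\right) - \frac{15481}{29470}\right) + 1783 = \left(9 - \frac{15481}{29470}\right) + 1783 = \frac{249749}{29470} + 1783 = \frac{52794759}{29470}$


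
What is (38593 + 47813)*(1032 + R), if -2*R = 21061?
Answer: -820727391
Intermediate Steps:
R = -21061/2 (R = -½*21061 = -21061/2 ≈ -10531.)
(38593 + 47813)*(1032 + R) = (38593 + 47813)*(1032 - 21061/2) = 86406*(-18997/2) = -820727391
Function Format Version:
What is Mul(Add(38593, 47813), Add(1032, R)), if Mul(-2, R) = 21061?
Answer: -820727391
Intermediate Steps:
R = Rational(-21061, 2) (R = Mul(Rational(-1, 2), 21061) = Rational(-21061, 2) ≈ -10531.)
Mul(Add(38593, 47813), Add(1032, R)) = Mul(Add(38593, 47813), Add(1032, Rational(-21061, 2))) = Mul(86406, Rational(-18997, 2)) = -820727391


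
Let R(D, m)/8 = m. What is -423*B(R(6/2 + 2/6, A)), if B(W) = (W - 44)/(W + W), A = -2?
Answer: -6345/8 ≈ -793.13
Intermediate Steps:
R(D, m) = 8*m
B(W) = (-44 + W)/(2*W) (B(W) = (-44 + W)/((2*W)) = (-44 + W)*(1/(2*W)) = (-44 + W)/(2*W))
-423*B(R(6/2 + 2/6, A)) = -423*(-44 + 8*(-2))/(2*(8*(-2))) = -423*(-44 - 16)/(2*(-16)) = -423*(-1)*(-60)/(2*16) = -423*15/8 = -6345/8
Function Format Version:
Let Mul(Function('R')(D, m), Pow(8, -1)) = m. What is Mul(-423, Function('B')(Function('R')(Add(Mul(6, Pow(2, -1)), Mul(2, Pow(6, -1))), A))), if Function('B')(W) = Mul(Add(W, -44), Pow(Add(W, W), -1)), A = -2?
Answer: Rational(-6345, 8) ≈ -793.13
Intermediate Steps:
Function('R')(D, m) = Mul(8, m)
Function('B')(W) = Mul(Rational(1, 2), Pow(W, -1), Add(-44, W)) (Function('B')(W) = Mul(Add(-44, W), Pow(Mul(2, W), -1)) = Mul(Add(-44, W), Mul(Rational(1, 2), Pow(W, -1))) = Mul(Rational(1, 2), Pow(W, -1), Add(-44, W)))
Mul(-423, Function('B')(Function('R')(Add(Mul(6, Pow(2, -1)), Mul(2, Pow(6, -1))), A))) = Mul(-423, Mul(Rational(1, 2), Pow(Mul(8, -2), -1), Add(-44, Mul(8, -2)))) = Mul(-423, Mul(Rational(1, 2), Pow(-16, -1), Add(-44, -16))) = Mul(-423, Mul(Rational(1, 2), Rational(-1, 16), -60)) = Mul(-423, Rational(15, 8)) = Rational(-6345, 8)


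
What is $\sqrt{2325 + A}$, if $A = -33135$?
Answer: $i \sqrt{30810} \approx 175.53 i$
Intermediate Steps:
$\sqrt{2325 + A} = \sqrt{2325 - 33135} = \sqrt{-30810} = i \sqrt{30810}$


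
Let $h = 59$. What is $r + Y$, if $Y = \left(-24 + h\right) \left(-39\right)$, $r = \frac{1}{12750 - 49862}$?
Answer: $- \frac{50657881}{37112} \approx -1365.0$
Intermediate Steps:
$r = - \frac{1}{37112}$ ($r = \frac{1}{-37112} = - \frac{1}{37112} \approx -2.6945 \cdot 10^{-5}$)
$Y = -1365$ ($Y = \left(-24 + 59\right) \left(-39\right) = 35 \left(-39\right) = -1365$)
$r + Y = - \frac{1}{37112} - 1365 = - \frac{50657881}{37112}$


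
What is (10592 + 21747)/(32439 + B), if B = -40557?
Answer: -32339/8118 ≈ -3.9836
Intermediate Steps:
(10592 + 21747)/(32439 + B) = (10592 + 21747)/(32439 - 40557) = 32339/(-8118) = 32339*(-1/8118) = -32339/8118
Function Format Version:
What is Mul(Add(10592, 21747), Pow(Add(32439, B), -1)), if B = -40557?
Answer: Rational(-32339, 8118) ≈ -3.9836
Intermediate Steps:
Mul(Add(10592, 21747), Pow(Add(32439, B), -1)) = Mul(Add(10592, 21747), Pow(Add(32439, -40557), -1)) = Mul(32339, Pow(-8118, -1)) = Mul(32339, Rational(-1, 8118)) = Rational(-32339, 8118)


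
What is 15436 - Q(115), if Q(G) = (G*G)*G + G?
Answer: -1505554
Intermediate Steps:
Q(G) = G + G³ (Q(G) = G²*G + G = G³ + G = G + G³)
15436 - Q(115) = 15436 - (115 + 115³) = 15436 - (115 + 1520875) = 15436 - 1*1520990 = 15436 - 1520990 = -1505554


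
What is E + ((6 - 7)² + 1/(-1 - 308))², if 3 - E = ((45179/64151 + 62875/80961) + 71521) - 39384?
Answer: -5311856990879378918/165300816415797 ≈ -32135.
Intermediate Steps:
E = -166902982484018/5193729111 (E = 3 - (((45179/64151 + 62875/80961) + 71521) - 39384) = 3 - ((7691231144/5193729111 + 71521) - 39384) = 3 - (371468390978975/5193729111 - 39384) = 3 - 1*166918563671351/5193729111 = 3 - 166918563671351/5193729111 = -166902982484018/5193729111 ≈ -32135.)
E + ((6 - 7)² + 1/(-1 - 308))² = -166902982484018/5193729111 + ((6 - 7)² + 1/(-1 - 308))² = -166902982484018/5193729111 + ((-1)² + 1/(-309))² = -166902982484018/5193729111 + (1 - 1/309)² = -166902982484018/5193729111 + (308/309)² = -166902982484018/5193729111 + 94864/95481 = -5311856990879378918/165300816415797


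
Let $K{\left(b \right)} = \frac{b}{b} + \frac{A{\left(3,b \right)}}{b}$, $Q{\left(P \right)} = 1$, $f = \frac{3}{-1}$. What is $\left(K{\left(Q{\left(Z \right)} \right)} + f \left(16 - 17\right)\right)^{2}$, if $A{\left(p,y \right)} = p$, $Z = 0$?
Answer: $49$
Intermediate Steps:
$f = -3$ ($f = 3 \left(-1\right) = -3$)
$K{\left(b \right)} = 1 + \frac{3}{b}$ ($K{\left(b \right)} = \frac{b}{b} + \frac{3}{b} = 1 + \frac{3}{b}$)
$\left(K{\left(Q{\left(Z \right)} \right)} + f \left(16 - 17\right)\right)^{2} = \left(\frac{3 + 1}{1} - 3 \left(16 - 17\right)\right)^{2} = \left(1 \cdot 4 - -3\right)^{2} = \left(4 + 3\right)^{2} = 7^{2} = 49$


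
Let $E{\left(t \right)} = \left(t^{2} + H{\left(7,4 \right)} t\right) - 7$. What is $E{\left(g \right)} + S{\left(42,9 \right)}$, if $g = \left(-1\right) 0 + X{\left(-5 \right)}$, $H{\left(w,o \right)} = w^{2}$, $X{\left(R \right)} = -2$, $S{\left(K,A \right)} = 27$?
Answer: $-74$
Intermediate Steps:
$g = -2$ ($g = \left(-1\right) 0 - 2 = 0 - 2 = -2$)
$E{\left(t \right)} = -7 + t^{2} + 49 t$ ($E{\left(t \right)} = \left(t^{2} + 7^{2} t\right) - 7 = \left(t^{2} + 49 t\right) - 7 = -7 + t^{2} + 49 t$)
$E{\left(g \right)} + S{\left(42,9 \right)} = \left(-7 + \left(-2\right)^{2} + 49 \left(-2\right)\right) + 27 = \left(-7 + 4 - 98\right) + 27 = -101 + 27 = -74$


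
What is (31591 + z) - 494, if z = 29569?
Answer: 60666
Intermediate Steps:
(31591 + z) - 494 = (31591 + 29569) - 494 = 61160 - 494 = 60666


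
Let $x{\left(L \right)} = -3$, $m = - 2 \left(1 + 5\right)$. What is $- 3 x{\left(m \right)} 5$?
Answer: $45$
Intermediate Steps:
$m = -12$ ($m = \left(-2\right) 6 = -12$)
$- 3 x{\left(m \right)} 5 = \left(-3\right) \left(-3\right) 5 = 9 \cdot 5 = 45$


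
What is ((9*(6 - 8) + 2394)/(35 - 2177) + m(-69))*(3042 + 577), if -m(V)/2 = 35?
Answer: -4374854/17 ≈ -2.5734e+5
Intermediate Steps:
m(V) = -70 (m(V) = -2*35 = -70)
((9*(6 - 8) + 2394)/(35 - 2177) + m(-69))*(3042 + 577) = ((9*(6 - 8) + 2394)/(35 - 2177) - 70)*(3042 + 577) = ((9*(-2) + 2394)/(-2142) - 70)*3619 = ((-18 + 2394)*(-1/2142) - 70)*3619 = (2376*(-1/2142) - 70)*3619 = (-132/119 - 70)*3619 = -8462/119*3619 = -4374854/17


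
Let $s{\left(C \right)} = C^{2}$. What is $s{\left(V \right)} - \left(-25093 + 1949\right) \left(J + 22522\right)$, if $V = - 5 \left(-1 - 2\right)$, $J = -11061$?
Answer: $265253609$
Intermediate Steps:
$V = 15$ ($V = \left(-5\right) \left(-3\right) = 15$)
$s{\left(V \right)} - \left(-25093 + 1949\right) \left(J + 22522\right) = 15^{2} - \left(-25093 + 1949\right) \left(-11061 + 22522\right) = 225 - \left(-23144\right) 11461 = 225 - -265253384 = 225 + 265253384 = 265253609$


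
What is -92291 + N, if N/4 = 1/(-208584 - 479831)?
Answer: -63534508769/688415 ≈ -92291.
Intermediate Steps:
N = -4/688415 (N = 4/(-208584 - 479831) = 4/(-688415) = 4*(-1/688415) = -4/688415 ≈ -5.8104e-6)
-92291 + N = -92291 - 4/688415 = -63534508769/688415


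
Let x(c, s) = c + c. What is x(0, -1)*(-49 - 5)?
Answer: 0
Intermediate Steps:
x(c, s) = 2*c
x(0, -1)*(-49 - 5) = (2*0)*(-49 - 5) = 0*(-54) = 0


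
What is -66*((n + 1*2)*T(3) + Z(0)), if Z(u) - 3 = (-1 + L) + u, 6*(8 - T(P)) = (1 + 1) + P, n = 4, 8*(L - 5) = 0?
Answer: -3300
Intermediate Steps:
L = 5 (L = 5 + (⅛)*0 = 5 + 0 = 5)
T(P) = 23/3 - P/6 (T(P) = 8 - ((1 + 1) + P)/6 = 8 - (2 + P)/6 = 8 + (-⅓ - P/6) = 23/3 - P/6)
Z(u) = 7 + u (Z(u) = 3 + ((-1 + 5) + u) = 3 + (4 + u) = 7 + u)
-66*((n + 1*2)*T(3) + Z(0)) = -66*((4 + 1*2)*(23/3 - ⅙*3) + (7 + 0)) = -66*((4 + 2)*(23/3 - ½) + 7) = -66*(6*(43/6) + 7) = -66*(43 + 7) = -66*50 = -3300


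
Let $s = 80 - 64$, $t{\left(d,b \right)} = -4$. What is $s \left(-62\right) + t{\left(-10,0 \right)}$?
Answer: $-996$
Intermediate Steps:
$s = 16$
$s \left(-62\right) + t{\left(-10,0 \right)} = 16 \left(-62\right) - 4 = -992 - 4 = -996$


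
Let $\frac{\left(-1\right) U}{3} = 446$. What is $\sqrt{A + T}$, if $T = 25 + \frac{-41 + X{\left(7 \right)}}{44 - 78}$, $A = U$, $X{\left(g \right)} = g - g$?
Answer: $\frac{i \sqrt{1516434}}{34} \approx 36.219 i$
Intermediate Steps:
$X{\left(g \right)} = 0$
$U = -1338$ ($U = \left(-3\right) 446 = -1338$)
$A = -1338$
$T = \frac{891}{34}$ ($T = 25 + \frac{-41 + 0}{44 - 78} = 25 - \frac{41}{-34} = 25 - - \frac{41}{34} = 25 + \frac{41}{34} = \frac{891}{34} \approx 26.206$)
$\sqrt{A + T} = \sqrt{-1338 + \frac{891}{34}} = \sqrt{- \frac{44601}{34}} = \frac{i \sqrt{1516434}}{34}$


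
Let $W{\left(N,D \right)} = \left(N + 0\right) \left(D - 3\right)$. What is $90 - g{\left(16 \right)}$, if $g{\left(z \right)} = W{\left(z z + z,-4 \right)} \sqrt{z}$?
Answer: $7706$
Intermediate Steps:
$W{\left(N,D \right)} = N \left(-3 + D\right)$
$g{\left(z \right)} = \sqrt{z} \left(- 7 z - 7 z^{2}\right)$ ($g{\left(z \right)} = \left(z z + z\right) \left(-3 - 4\right) \sqrt{z} = \left(z^{2} + z\right) \left(-7\right) \sqrt{z} = \left(z + z^{2}\right) \left(-7\right) \sqrt{z} = \left(- 7 z - 7 z^{2}\right) \sqrt{z} = \sqrt{z} \left(- 7 z - 7 z^{2}\right)$)
$90 - g{\left(16 \right)} = 90 - 7 \cdot 16^{\frac{3}{2}} \left(-1 - 16\right) = 90 - 7 \cdot 64 \left(-1 - 16\right) = 90 - 7 \cdot 64 \left(-17\right) = 90 - -7616 = 90 + 7616 = 7706$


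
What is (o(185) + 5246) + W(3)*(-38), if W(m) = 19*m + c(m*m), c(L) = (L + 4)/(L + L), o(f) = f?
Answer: 29138/9 ≈ 3237.6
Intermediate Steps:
c(L) = (4 + L)/(2*L) (c(L) = (4 + L)/((2*L)) = (4 + L)*(1/(2*L)) = (4 + L)/(2*L))
W(m) = 19*m + (4 + m²)/(2*m²) (W(m) = 19*m + (4 + m*m)/(2*((m*m))) = 19*m + (4 + m²)/(2*(m²)) = 19*m + (4 + m²)/(2*m²))
(o(185) + 5246) + W(3)*(-38) = (185 + 5246) + (½ + 2/3² + 19*3)*(-38) = 5431 + (½ + 2*(⅑) + 57)*(-38) = 5431 + (½ + 2/9 + 57)*(-38) = 5431 + (1039/18)*(-38) = 5431 - 19741/9 = 29138/9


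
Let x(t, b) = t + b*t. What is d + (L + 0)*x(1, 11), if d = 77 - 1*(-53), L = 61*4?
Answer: 3058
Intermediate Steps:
L = 244
d = 130 (d = 77 + 53 = 130)
d + (L + 0)*x(1, 11) = 130 + (244 + 0)*(1*(1 + 11)) = 130 + 244*(1*12) = 130 + 244*12 = 130 + 2928 = 3058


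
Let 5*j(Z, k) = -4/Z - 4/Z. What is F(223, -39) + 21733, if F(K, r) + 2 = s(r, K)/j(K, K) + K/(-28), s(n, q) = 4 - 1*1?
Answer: 1193075/56 ≈ 21305.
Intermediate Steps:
s(n, q) = 3 (s(n, q) = 4 - 1 = 3)
j(Z, k) = -8/(5*Z) (j(Z, k) = (-4/Z - 4/Z)/5 = (-8/Z)/5 = -8/(5*Z))
F(K, r) = -2 - 107*K/56 (F(K, r) = -2 + (3/((-8/(5*K))) + K/(-28)) = -2 + (3*(-5*K/8) + K*(-1/28)) = -2 + (-15*K/8 - K/28) = -2 - 107*K/56)
F(223, -39) + 21733 = (-2 - 107/56*223) + 21733 = (-2 - 23861/56) + 21733 = -23973/56 + 21733 = 1193075/56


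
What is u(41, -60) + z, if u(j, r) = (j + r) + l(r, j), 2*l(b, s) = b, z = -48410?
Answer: -48459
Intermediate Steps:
l(b, s) = b/2
u(j, r) = j + 3*r/2 (u(j, r) = (j + r) + r/2 = j + 3*r/2)
u(41, -60) + z = (41 + (3/2)*(-60)) - 48410 = (41 - 90) - 48410 = -49 - 48410 = -48459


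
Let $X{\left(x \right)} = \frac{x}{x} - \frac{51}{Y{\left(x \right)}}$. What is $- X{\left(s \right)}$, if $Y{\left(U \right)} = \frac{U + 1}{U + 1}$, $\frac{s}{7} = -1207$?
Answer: $50$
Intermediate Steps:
$s = -8449$ ($s = 7 \left(-1207\right) = -8449$)
$Y{\left(U \right)} = 1$ ($Y{\left(U \right)} = \frac{1 + U}{1 + U} = 1$)
$X{\left(x \right)} = -50$ ($X{\left(x \right)} = \frac{x}{x} - \frac{51}{1} = 1 - 51 = -50$)
$- X{\left(s \right)} = \left(-1\right) \left(-50\right) = 50$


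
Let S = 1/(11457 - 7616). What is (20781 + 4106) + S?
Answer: 95590968/3841 ≈ 24887.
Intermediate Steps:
S = 1/3841 ≈ 0.00026035
(20781 + 4106) + S = (20781 + 4106) + 1/3841 = 24887 + 1/3841 = 95590968/3841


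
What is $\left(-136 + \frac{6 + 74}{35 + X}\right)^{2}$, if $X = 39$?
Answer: $\frac{24920064}{1369} \approx 18203.0$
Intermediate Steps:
$\left(-136 + \frac{6 + 74}{35 + X}\right)^{2} = \left(-136 + \frac{6 + 74}{35 + 39}\right)^{2} = \left(-136 + \frac{80}{74}\right)^{2} = \left(-136 + 80 \cdot \frac{1}{74}\right)^{2} = \left(-136 + \frac{40}{37}\right)^{2} = \left(- \frac{4992}{37}\right)^{2} = \frac{24920064}{1369}$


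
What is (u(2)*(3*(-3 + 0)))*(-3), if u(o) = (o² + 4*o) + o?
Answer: 378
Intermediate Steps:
u(o) = o² + 5*o
(u(2)*(3*(-3 + 0)))*(-3) = ((2*(5 + 2))*(3*(-3 + 0)))*(-3) = ((2*7)*(3*(-3)))*(-3) = (14*(-9))*(-3) = -126*(-3) = 378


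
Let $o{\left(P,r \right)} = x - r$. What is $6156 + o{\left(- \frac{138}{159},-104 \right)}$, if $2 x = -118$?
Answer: $6201$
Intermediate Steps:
$x = -59$ ($x = \frac{1}{2} \left(-118\right) = -59$)
$o{\left(P,r \right)} = -59 - r$
$6156 + o{\left(- \frac{138}{159},-104 \right)} = 6156 - -45 = 6156 + \left(-59 + 104\right) = 6156 + 45 = 6201$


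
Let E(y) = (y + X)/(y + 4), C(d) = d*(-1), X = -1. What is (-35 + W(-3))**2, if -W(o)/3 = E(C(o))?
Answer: 63001/49 ≈ 1285.7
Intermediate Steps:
C(d) = -d
E(y) = (-1 + y)/(4 + y) (E(y) = (y - 1)/(y + 4) = (-1 + y)/(4 + y))
W(o) = -3*(-1 - o)/(4 - o)
(-35 + W(-3))**2 = (-35 + 3*(-1 - 1*(-3))/(-4 - 3))**2 = (-35 + 3*(-1 + 3)/(-7))**2 = (-35 + 3*(-1/7)*2)**2 = (-35 - 6/7)**2 = (-251/7)**2 = 63001/49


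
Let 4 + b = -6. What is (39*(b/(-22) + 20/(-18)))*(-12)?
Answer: 3380/11 ≈ 307.27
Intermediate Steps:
b = -10 (b = -4 - 6 = -10)
(39*(b/(-22) + 20/(-18)))*(-12) = (39*(-10/(-22) + 20/(-18)))*(-12) = (39*(-10*(-1/22) + 20*(-1/18)))*(-12) = (39*(5/11 - 10/9))*(-12) = (39*(-65/99))*(-12) = -845/33*(-12) = 3380/11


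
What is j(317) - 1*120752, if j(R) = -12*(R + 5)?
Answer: -124616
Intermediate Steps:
j(R) = -60 - 12*R (j(R) = -12*(5 + R) = -60 - 12*R)
j(317) - 1*120752 = (-60 - 12*317) - 1*120752 = (-60 - 3804) - 120752 = -3864 - 120752 = -124616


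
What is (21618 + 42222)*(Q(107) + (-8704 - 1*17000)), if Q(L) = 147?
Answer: -1631558880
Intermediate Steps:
(21618 + 42222)*(Q(107) + (-8704 - 1*17000)) = (21618 + 42222)*(147 + (-8704 - 1*17000)) = 63840*(147 + (-8704 - 17000)) = 63840*(147 - 25704) = 63840*(-25557) = -1631558880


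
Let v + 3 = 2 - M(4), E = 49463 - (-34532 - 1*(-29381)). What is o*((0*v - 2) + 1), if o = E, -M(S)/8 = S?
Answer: -54614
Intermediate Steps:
M(S) = -8*S
E = 54614 (E = 49463 - (-34532 + 29381) = 49463 - 1*(-5151) = 49463 + 5151 = 54614)
o = 54614
v = 31 (v = -3 + (2 - (-8)*4) = -3 + (2 - 1*(-32)) = -3 + (2 + 32) = -3 + 34 = 31)
o*((0*v - 2) + 1) = 54614*((0*31 - 2) + 1) = 54614*((0 - 2) + 1) = 54614*(-2 + 1) = 54614*(-1) = -54614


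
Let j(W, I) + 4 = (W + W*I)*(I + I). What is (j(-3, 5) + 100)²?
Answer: 7056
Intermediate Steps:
j(W, I) = -4 + 2*I*(W + I*W) (j(W, I) = -4 + (W + W*I)*(I + I) = -4 + (W + I*W)*(2*I) = -4 + 2*I*(W + I*W))
(j(-3, 5) + 100)² = ((-4 + 2*5*(-3) + 2*(-3)*5²) + 100)² = ((-4 - 30 + 2*(-3)*25) + 100)² = ((-4 - 30 - 150) + 100)² = (-184 + 100)² = (-84)² = 7056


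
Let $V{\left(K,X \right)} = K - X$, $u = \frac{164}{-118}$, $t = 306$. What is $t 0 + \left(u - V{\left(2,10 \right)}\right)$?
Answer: $\frac{390}{59} \approx 6.6102$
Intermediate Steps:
$u = - \frac{82}{59}$ ($u = 164 \left(- \frac{1}{118}\right) = - \frac{82}{59} \approx -1.3898$)
$t 0 + \left(u - V{\left(2,10 \right)}\right) = 306 \cdot 0 - \left(\frac{200}{59} - 10\right) = 0 - - \frac{390}{59} = 0 + \left(- \frac{82}{59} + 8\right) = 0 + \frac{390}{59} = \frac{390}{59}$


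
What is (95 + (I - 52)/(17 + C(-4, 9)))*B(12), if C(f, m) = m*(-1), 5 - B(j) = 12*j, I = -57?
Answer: -90489/8 ≈ -11311.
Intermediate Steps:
B(j) = 5 - 12*j
C(f, m) = -m
(95 + (I - 52)/(17 + C(-4, 9)))*B(12) = (95 + (-57 - 52)/(17 - 1*9))*(5 - 12*12) = (95 - 109/(17 - 9))*(5 - 144) = (95 - 109/8)*(-139) = (651/8)*(-139) = -90489/8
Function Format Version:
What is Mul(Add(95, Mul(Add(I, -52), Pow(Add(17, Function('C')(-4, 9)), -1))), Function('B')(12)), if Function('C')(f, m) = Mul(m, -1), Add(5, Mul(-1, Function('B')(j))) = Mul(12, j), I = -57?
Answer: Rational(-90489, 8) ≈ -11311.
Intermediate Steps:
Function('B')(j) = Add(5, Mul(-12, j)) (Function('B')(j) = Add(5, Mul(-1, Mul(12, j))) = Add(5, Mul(-12, j)))
Function('C')(f, m) = Mul(-1, m)
Mul(Add(95, Mul(Add(I, -52), Pow(Add(17, Function('C')(-4, 9)), -1))), Function('B')(12)) = Mul(Add(95, Mul(Add(-57, -52), Pow(Add(17, Mul(-1, 9)), -1))), Add(5, Mul(-12, 12))) = Mul(Add(95, Mul(-109, Pow(Add(17, -9), -1))), Add(5, -144)) = Mul(Add(95, Mul(-109, Pow(8, -1))), -139) = Mul(Add(95, Mul(-109, Rational(1, 8))), -139) = Mul(Add(95, Rational(-109, 8)), -139) = Mul(Rational(651, 8), -139) = Rational(-90489, 8)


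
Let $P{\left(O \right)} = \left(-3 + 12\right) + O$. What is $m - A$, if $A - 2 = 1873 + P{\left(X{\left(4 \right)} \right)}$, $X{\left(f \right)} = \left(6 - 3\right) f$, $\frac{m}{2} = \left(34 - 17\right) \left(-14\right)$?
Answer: $-2372$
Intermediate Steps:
$m = -476$ ($m = 2 \left(34 - 17\right) \left(-14\right) = 2 \cdot 17 \left(-14\right) = 2 \left(-238\right) = -476$)
$X{\left(f \right)} = 3 f$
$P{\left(O \right)} = 9 + O$
$A = 1896$ ($A = 2 + \left(1873 + \left(9 + 3 \cdot 4\right)\right) = 2 + \left(1873 + \left(9 + 12\right)\right) = 2 + \left(1873 + 21\right) = 2 + 1894 = 1896$)
$m - A = -476 - 1896 = -2372$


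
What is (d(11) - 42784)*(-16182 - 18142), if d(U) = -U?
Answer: 1468895580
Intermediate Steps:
(d(11) - 42784)*(-16182 - 18142) = (-1*11 - 42784)*(-16182 - 18142) = (-11 - 42784)*(-34324) = -42795*(-34324) = 1468895580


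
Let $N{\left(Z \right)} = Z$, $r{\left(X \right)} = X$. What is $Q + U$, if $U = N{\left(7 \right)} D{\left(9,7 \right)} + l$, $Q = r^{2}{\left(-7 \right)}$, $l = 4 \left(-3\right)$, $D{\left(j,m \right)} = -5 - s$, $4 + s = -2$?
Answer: $44$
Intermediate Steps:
$s = -6$ ($s = -4 - 2 = -6$)
$D{\left(j,m \right)} = 1$ ($D{\left(j,m \right)} = -5 - -6 = -5 + 6 = 1$)
$l = -12$
$Q = 49$ ($Q = \left(-7\right)^{2} = 49$)
$U = -5$ ($U = 7 \cdot 1 - 12 = 7 - 12 = -5$)
$Q + U = 49 - 5 = 44$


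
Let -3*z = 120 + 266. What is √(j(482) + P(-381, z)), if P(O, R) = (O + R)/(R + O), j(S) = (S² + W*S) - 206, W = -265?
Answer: √104389 ≈ 323.09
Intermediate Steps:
z = -386/3 (z = -(120 + 266)/3 = -⅓*386 = -386/3 ≈ -128.67)
j(S) = -206 + S² - 265*S (j(S) = (S² - 265*S) - 206 = -206 + S² - 265*S)
P(O, R) = 1 (P(O, R) = (O + R)/(O + R) = 1)
√(j(482) + P(-381, z)) = √((-206 + 482² - 265*482) + 1) = √((-206 + 232324 - 127730) + 1) = √(104388 + 1) = √104389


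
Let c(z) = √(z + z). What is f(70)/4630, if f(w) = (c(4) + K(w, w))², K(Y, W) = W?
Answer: 2454/2315 + 28*√2/463 ≈ 1.1456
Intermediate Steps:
c(z) = √2*√z (c(z) = √(2*z) = √2*√z)
f(w) = (w + 2*√2)² (f(w) = (√2*√4 + w)² = (√2*2 + w)² = (2*√2 + w)² = (w + 2*√2)²)
f(70)/4630 = (70 + 2*√2)²/4630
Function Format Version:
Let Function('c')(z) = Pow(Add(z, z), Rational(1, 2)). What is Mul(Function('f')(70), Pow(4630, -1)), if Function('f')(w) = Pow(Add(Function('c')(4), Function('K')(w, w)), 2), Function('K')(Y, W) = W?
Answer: Add(Rational(2454, 2315), Mul(Rational(28, 463), Pow(2, Rational(1, 2)))) ≈ 1.1456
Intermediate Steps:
Function('c')(z) = Mul(Pow(2, Rational(1, 2)), Pow(z, Rational(1, 2))) (Function('c')(z) = Pow(Mul(2, z), Rational(1, 2)) = Mul(Pow(2, Rational(1, 2)), Pow(z, Rational(1, 2))))
Function('f')(w) = Pow(Add(w, Mul(2, Pow(2, Rational(1, 2)))), 2) (Function('f')(w) = Pow(Add(Mul(Pow(2, Rational(1, 2)), Pow(4, Rational(1, 2))), w), 2) = Pow(Add(Mul(Pow(2, Rational(1, 2)), 2), w), 2) = Pow(Add(Mul(2, Pow(2, Rational(1, 2))), w), 2) = Pow(Add(w, Mul(2, Pow(2, Rational(1, 2)))), 2))
Mul(Function('f')(70), Pow(4630, -1)) = Mul(Pow(Add(70, Mul(2, Pow(2, Rational(1, 2)))), 2), Pow(4630, -1)) = Mul(Pow(Add(70, Mul(2, Pow(2, Rational(1, 2)))), 2), Rational(1, 4630)) = Mul(Rational(1, 4630), Pow(Add(70, Mul(2, Pow(2, Rational(1, 2)))), 2))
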